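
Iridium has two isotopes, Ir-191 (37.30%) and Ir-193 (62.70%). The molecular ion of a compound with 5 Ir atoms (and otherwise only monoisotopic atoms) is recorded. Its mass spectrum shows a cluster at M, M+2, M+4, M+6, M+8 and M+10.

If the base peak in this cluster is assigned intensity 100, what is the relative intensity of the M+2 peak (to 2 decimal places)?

17.70

(0.3730 + 0.6270)^5 gives M 0.0072, M+2 0.0607, M+4 0.2040, M+6 0.3429, M+8 0.2882, M+10 0.0969; the largest is M+6.
P(M+6) = C(5,3) × 0.3730^2 × 0.6270^3 = 10 × 0.139129 × 0.24649188 = 0.342942 (base)
P(M+2) = C(5,1) × 0.3730^4 × 0.6270^1 = 5 × 0.01935688 × 0.6270 = 0.060684
Relative intensity = 0.060684 / 0.342942 × 100 = 17.70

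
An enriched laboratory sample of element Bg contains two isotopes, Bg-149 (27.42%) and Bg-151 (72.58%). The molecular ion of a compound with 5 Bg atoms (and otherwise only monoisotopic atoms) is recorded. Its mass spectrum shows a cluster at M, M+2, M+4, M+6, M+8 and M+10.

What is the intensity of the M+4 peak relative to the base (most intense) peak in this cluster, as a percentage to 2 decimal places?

28.55%

Term probabilities: M 0.0016, M+2 0.0205, M+4 0.1086, M+6 0.2875, M+8 0.3805, M+10 0.2014. Base peak = M+8.
P(M+8) = C(5,4) × 0.2742^1 × 0.7258^4 = 5 × 0.2742 × 0.27750311 = 0.380457 (base)
P(M+4) = C(5,2) × 0.2742^3 × 0.7258^2 = 10 × 0.0206159 × 0.52678564 = 0.108602
Relative intensity = 0.108602 / 0.380457 × 100 = 28.55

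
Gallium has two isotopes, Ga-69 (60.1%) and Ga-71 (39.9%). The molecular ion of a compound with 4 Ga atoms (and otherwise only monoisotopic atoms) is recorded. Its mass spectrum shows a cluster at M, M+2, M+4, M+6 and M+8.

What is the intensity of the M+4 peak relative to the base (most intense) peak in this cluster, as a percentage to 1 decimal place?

Term probabilities: M 0.1305, M+2 0.3465, M+4 0.3450, M+6 0.1527, M+8 0.0253. Base peak = M+2.
P(M+2) = C(4,1) × 0.601^3 × 0.399^1 = 4 × 0.2170818 × 0.3990 = 0.346463 (base)
P(M+4) = C(4,2) × 0.601^2 × 0.399^2 = 6 × 0.361201 × 0.159201 = 0.345021
Relative intensity = 0.345021 / 0.346463 × 100 = 99.6

99.6%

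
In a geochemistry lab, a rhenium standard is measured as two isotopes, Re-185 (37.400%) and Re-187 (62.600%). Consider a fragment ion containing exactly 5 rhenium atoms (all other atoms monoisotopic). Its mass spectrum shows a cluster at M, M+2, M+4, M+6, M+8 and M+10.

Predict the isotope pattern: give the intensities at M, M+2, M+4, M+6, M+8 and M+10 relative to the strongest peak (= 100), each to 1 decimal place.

Expanding (0.37400 + 0.62600)^5:
P(M) = 0.37400^5 = 0.007317
P(M+2) = 5 × 0.37400^4 × 0.62600^1 = 0.061239
P(M+4) = 10 × 0.37400^3 × 0.62600^2 = 0.205005
P(M+6) = 10 × 0.37400^2 × 0.62600^3 = 0.343136
P(M+8) = 5 × 0.37400^1 × 0.62600^4 = 0.287170
P(M+10) = 0.62600^5 = 0.096133
The M+6 peak is largest (0.343136); scaling to 100 gives 2.1 : 17.8 : 59.7 : 100.0 : 83.7 : 28.0.

2.1 : 17.8 : 59.7 : 100.0 : 83.7 : 28.0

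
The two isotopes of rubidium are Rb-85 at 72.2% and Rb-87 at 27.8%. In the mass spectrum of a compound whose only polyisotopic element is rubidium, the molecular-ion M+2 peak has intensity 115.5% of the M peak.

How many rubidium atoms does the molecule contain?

For n independent Rb atoms, I(M+2)/I(M) = n · (abundance Rb-87) / (abundance Rb-85) = n · 0.278/0.722.
n = 1.155 × 0.722/0.278 = 3.00 ≈ 3

3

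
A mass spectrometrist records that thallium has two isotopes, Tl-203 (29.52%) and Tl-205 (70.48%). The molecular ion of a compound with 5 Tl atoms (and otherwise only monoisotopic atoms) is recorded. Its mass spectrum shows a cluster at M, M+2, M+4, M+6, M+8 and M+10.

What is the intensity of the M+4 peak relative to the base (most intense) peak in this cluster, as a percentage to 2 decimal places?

Term probabilities: M 0.0022, M+2 0.0268, M+4 0.1278, M+6 0.3051, M+8 0.3642, M+10 0.1739. Base peak = M+8.
P(M+8) = C(5,4) × 0.2952^1 × 0.7048^4 = 5 × 0.2952 × 0.24675365 = 0.364208 (base)
P(M+4) = C(5,2) × 0.2952^3 × 0.7048^2 = 10 × 0.02572463 × 0.49674304 = 0.127785
Relative intensity = 0.127785 / 0.364208 × 100 = 35.09

35.09%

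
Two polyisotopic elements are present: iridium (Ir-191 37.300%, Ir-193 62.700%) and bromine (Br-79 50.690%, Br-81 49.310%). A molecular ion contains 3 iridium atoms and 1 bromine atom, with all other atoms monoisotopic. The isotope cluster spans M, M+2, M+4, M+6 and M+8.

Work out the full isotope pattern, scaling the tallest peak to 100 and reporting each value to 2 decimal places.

7.47 : 44.95 : 100.00 : 97.11 : 34.53

Iridium pattern (n=3): 0.05189512 : 0.26170165 : 0.43991135 : 0.24649188
Bromine pattern (n=1): 0.5069 : 0.4931
Convolve the two distributions (both contribute in 2-u steps):
  M: 0.05189512×0.5069 = 0.026306
  M+2: 0.05189512×0.4931 + 0.26170165×0.5069 = 0.158246
  M+4: 0.26170165×0.4931 + 0.43991135×0.5069 = 0.352036
  M+6: 0.43991135×0.4931 + 0.24649188×0.5069 = 0.341867
  M+8: 0.24649188×0.4931 = 0.121545
Scale to base peak (0.352036) = 100: 7.47 : 44.95 : 100.00 : 97.11 : 34.53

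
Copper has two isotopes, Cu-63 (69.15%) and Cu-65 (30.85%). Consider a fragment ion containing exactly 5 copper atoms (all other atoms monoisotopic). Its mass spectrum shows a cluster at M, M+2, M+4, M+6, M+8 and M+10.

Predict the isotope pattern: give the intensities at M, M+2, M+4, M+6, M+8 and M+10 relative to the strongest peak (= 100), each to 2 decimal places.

44.83 : 100.00 : 89.23 : 39.81 : 8.88 : 0.79

Expanding (0.6915 + 0.3085)^5:
P(M) = 0.6915^5 = 0.158111
P(M+2) = 5 × 0.6915^4 × 0.3085^1 = 0.352691
P(M+4) = 10 × 0.6915^3 × 0.3085^2 = 0.314693
P(M+6) = 10 × 0.6915^2 × 0.3085^3 = 0.140394
P(M+8) = 5 × 0.6915^1 × 0.3085^4 = 0.031317
P(M+10) = 0.3085^5 = 0.002794
The M+2 peak is largest (0.352691); scaling to 100 gives 44.83 : 100.00 : 89.23 : 39.81 : 8.88 : 0.79.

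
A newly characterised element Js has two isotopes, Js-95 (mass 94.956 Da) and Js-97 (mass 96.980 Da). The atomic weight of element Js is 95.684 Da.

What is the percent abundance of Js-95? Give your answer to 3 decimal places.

Let x be the fractional abundance of Js-95; then Js-97 has abundance 1 − x.
94.956·x + 96.980·(1 − x) = 95.684
(94.956 − 96.980)·x = 95.684 − 96.980
x = -1.296 / -2.024 = 0.64032 → 64.032% Js-95, 35.968% Js-97.

64.032%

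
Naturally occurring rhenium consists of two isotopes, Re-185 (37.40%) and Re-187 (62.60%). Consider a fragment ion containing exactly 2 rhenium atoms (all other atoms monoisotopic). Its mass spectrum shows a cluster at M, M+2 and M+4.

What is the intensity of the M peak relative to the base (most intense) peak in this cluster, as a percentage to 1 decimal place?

29.9%

Term probabilities: M 0.1399, M+2 0.4682, M+4 0.3919. Base peak = M+2.
P(M+2) = C(2,1) × 0.3740^1 × 0.6260^1 = 2 × 0.3740 × 0.6260 = 0.468248 (base)
P(M) = C(2,0) × 0.3740^2 × 0.6260^0 = 1 × 0.139876 × 1.0000 = 0.139876
Relative intensity = 0.139876 / 0.468248 × 100 = 29.9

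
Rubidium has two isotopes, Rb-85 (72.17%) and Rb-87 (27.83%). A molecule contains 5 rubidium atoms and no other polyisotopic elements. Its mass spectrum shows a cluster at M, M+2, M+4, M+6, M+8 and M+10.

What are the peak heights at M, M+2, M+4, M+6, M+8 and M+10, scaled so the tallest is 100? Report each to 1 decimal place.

51.9 : 100.0 : 77.1 : 29.7 : 5.7 : 0.4

Expanding (0.7217 + 0.2783)^5:
P(M) = 0.7217^5 = 0.195787
P(M+2) = 5 × 0.7217^4 × 0.2783^1 = 0.377494
P(M+4) = 10 × 0.7217^3 × 0.2783^2 = 0.291136
P(M+6) = 10 × 0.7217^2 × 0.2783^3 = 0.112267
P(M+8) = 5 × 0.7217^1 × 0.2783^4 = 0.021646
P(M+10) = 0.2783^5 = 0.001669
The M+2 peak is largest (0.377494); scaling to 100 gives 51.9 : 100.0 : 77.1 : 29.7 : 5.7 : 0.4.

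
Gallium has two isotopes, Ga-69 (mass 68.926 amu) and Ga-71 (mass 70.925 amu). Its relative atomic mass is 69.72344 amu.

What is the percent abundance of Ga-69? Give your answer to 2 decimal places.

60.11%

Let x be the fractional abundance of Ga-69; then Ga-71 has abundance 1 − x.
68.926·x + 70.925·(1 − x) = 69.72344
(68.926 − 70.925)·x = 69.72344 − 70.925
x = -1.20156 / -1.999 = 0.60108 → 60.11% Ga-69, 39.89% Ga-71.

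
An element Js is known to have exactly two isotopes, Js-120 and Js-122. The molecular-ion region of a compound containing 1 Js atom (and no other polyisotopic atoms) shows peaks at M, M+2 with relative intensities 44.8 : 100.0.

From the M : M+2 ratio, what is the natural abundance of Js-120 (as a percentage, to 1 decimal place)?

30.9%

Write p for the Js-120 fraction. I(M+2)/I(M) = [C(1,1)·p^0·(1−p)] / p^1 = 1·(1−p)/p = 100.0/44.8 = 2.2321
(1−p)/p = 2.2321/1 = 2.2321  ⇒  p = 1/(1 + 2.2321) = 0.3094
Js-120: 30.9%, Js-122: 69.1%.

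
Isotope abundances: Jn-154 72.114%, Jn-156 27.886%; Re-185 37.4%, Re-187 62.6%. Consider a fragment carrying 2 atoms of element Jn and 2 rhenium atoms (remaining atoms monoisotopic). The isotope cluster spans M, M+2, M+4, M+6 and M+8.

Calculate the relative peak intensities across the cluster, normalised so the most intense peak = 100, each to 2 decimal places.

Element Jn pattern (n=2): 0.5200429 : 0.4021942 : 0.0777629
Rhenium pattern (n=2): 0.139876 : 0.468248 : 0.391876
Convolve the two distributions (both contribute in 2-u steps):
  M: 0.5200429×0.139876 = 0.072742
  M+2: 0.5200429×0.468248 + 0.4021942×0.139876 = 0.299766
  M+4: 0.5200429×0.391876 + 0.4021942×0.468248 + 0.0777629×0.139876 = 0.402996
  M+6: 0.4021942×0.391876 + 0.0777629×0.468248 = 0.194023
  M+8: 0.0777629×0.391876 = 0.030473
Scale to base peak (0.402996) = 100: 18.05 : 74.38 : 100.00 : 48.15 : 7.56

18.05 : 74.38 : 100.00 : 48.15 : 7.56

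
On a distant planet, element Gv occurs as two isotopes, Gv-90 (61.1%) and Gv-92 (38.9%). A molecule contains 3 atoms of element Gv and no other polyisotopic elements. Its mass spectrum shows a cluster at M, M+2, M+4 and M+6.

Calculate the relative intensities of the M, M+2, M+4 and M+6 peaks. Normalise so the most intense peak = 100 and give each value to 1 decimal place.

52.4 : 100.0 : 63.7 : 13.5

Each Gv atom is independently Gv-90 (p = 0.611) or Gv-92 (q = 0.389); the cluster is the binomial expansion (p + q)^3.
P(M) = 0.611^3 = 0.228099
P(M+2) = 3 × 0.611^2 × 0.389^1 = 0.435666
P(M+4) = 3 × 0.611^1 × 0.389^2 = 0.277371
P(M+6) = 0.389^3 = 0.058864
The M+2 peak is largest (0.435666); scaling to 100 gives 52.4 : 100.0 : 63.7 : 13.5.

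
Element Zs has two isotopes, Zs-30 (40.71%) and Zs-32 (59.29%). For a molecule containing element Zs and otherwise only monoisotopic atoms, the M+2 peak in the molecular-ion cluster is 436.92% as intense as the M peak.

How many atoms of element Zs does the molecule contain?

The M+2/M ratio from n Zs atoms is n · q/p = n · 0.5929/0.4071.
n = 4.3692 × 0.4071/0.5929 = 3.00 ≈ 3

3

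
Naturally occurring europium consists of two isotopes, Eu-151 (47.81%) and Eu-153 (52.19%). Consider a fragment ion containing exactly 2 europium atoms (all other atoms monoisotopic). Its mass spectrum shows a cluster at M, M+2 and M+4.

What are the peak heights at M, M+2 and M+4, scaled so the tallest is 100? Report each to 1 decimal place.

Each Eu atom is independently Eu-151 (p = 0.4781) or Eu-153 (q = 0.5219); the cluster is the binomial expansion (p + q)^2.
P(M) = 0.4781^2 = 0.228580
P(M+2) = 2 × 0.4781^1 × 0.5219^1 = 0.499041
P(M+4) = 0.5219^2 = 0.272380
The M+2 peak is largest (0.499041); scaling to 100 gives 45.8 : 100.0 : 54.6.

45.8 : 100.0 : 54.6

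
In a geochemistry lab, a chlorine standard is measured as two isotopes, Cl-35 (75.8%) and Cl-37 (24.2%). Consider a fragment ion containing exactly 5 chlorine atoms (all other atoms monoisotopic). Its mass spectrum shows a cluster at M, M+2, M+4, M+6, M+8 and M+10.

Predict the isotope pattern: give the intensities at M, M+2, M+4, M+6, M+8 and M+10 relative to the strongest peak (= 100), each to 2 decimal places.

Expanding (0.758 + 0.242)^5:
P(M) = 0.758^5 = 0.250234
P(M+2) = 5 × 0.758^4 × 0.242^1 = 0.399450
P(M+4) = 10 × 0.758^3 × 0.242^2 = 0.255058
P(M+6) = 10 × 0.758^2 × 0.242^3 = 0.081430
P(M+8) = 5 × 0.758^1 × 0.242^4 = 0.012999
P(M+10) = 0.242^5 = 0.000830
The M+2 peak is largest (0.399450); scaling to 100 gives 62.64 : 100.00 : 63.85 : 20.39 : 3.25 : 0.21.

62.64 : 100.00 : 63.85 : 20.39 : 3.25 : 0.21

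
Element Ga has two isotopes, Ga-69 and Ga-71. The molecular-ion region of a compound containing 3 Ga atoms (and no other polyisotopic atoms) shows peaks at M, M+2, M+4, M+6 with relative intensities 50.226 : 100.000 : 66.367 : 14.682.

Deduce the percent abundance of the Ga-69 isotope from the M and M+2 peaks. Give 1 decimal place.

Let p = fractional abundance of Ga-69. I(M+2)/I(M) = [C(3,1)·p^2·(1−p)] / p^3 = 3·(1−p)/p = 100.000/50.226 = 1.9910
(1−p)/p = 1.9910/3 = 0.6637  ⇒  p = 1/(1 + 0.6637) = 0.6011
Ga-69: 60.1%, Ga-71: 39.9%.

60.1%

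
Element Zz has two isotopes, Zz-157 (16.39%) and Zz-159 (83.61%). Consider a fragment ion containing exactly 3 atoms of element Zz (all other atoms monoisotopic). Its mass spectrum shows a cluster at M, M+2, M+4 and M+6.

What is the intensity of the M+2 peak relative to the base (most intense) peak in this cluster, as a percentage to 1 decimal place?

11.5%

Term probabilities: M 0.0044, M+2 0.0674, M+4 0.3437, M+6 0.5845. Base peak = M+6.
P(M+6) = C(3,3) × 0.1639^0 × 0.8361^3 = 1 × 1.0000 × 0.58448675 = 0.584487 (base)
P(M+2) = C(3,1) × 0.1639^2 × 0.8361^1 = 3 × 0.02686321 × 0.8361 = 0.067381
Relative intensity = 0.067381 / 0.584487 × 100 = 11.5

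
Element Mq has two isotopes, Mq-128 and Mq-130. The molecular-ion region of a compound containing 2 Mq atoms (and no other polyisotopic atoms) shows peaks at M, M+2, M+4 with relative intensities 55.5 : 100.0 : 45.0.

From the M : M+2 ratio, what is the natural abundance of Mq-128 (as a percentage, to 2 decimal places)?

52.61%

Let p = fractional abundance of Mq-128. I(M+2)/I(M) = [C(2,1)·p^1·(1−p)] / p^2 = 2·(1−p)/p = 100.0/55.5 = 1.8018
(1−p)/p = 1.8018/2 = 0.9009  ⇒  p = 1/(1 + 0.9009) = 0.5261
Mq-128: 52.61%, Mq-130: 47.39%.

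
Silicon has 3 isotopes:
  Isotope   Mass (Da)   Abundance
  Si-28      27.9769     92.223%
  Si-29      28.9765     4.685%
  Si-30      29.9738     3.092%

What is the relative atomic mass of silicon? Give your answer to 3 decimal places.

28.085 Da

Ar = Σ fᵢ·mᵢ = 0.92223 × 27.9769 + 0.04685 × 28.9765 + 0.03092 × 29.9738
= 25.80114 + 1.35755 + 0.92679 = 28.08548 Da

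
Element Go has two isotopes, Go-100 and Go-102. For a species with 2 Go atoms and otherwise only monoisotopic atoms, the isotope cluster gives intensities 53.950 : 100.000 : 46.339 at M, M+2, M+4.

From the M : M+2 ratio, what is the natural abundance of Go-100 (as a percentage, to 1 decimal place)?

51.9%

Let p = fractional abundance of Go-100. I(M+2)/I(M) = [C(2,1)·p^1·(1−p)] / p^2 = 2·(1−p)/p = 100.000/53.950 = 1.8536
(1−p)/p = 1.8536/2 = 0.9268  ⇒  p = 1/(1 + 0.9268) = 0.5190
Go-100: 51.9%, Go-102: 48.1%.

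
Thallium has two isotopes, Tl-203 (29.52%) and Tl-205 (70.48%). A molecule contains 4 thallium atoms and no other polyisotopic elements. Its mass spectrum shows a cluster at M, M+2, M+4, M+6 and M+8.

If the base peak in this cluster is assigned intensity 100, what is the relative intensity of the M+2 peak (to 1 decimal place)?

17.5

Term probabilities: M 0.0076, M+2 0.0725, M+4 0.2597, M+6 0.4134, M+8 0.2468. Base peak = M+6.
P(M+6) = C(4,3) × 0.2952^1 × 0.7048^3 = 4 × 0.2952 × 0.35010449 = 0.413403 (base)
P(M+2) = C(4,1) × 0.2952^3 × 0.7048^1 = 4 × 0.02572463 × 0.7048 = 0.072523
Relative intensity = 0.072523 / 0.413403 × 100 = 17.5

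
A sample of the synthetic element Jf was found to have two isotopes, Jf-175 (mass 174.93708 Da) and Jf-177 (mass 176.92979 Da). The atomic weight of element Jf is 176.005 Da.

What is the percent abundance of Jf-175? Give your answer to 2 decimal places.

46.41%

Writing the weighted mean with unknown fraction x of Jf-175:
174.93708·x + 176.92979·(1 − x) = 176.005
(174.93708 − 176.92979)·x = 176.005 − 176.92979
x = -0.92479 / -1.99271 = 0.46409 → 46.41% Jf-175, 53.59% Jf-177.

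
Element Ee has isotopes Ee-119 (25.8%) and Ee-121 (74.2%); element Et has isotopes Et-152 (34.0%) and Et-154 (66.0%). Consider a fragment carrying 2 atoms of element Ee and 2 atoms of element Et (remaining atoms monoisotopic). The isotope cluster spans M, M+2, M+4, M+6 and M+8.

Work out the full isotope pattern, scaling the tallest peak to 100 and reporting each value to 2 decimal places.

1.86 : 17.91 : 63.90 : 100.00 : 57.95

Element Ee pattern (n=2): 0.066564 : 0.382872 : 0.550564
Element Et pattern (n=2): 0.1156 : 0.4488 : 0.4356
Convolve the two distributions (both contribute in 2-u steps):
  M: 0.066564×0.1156 = 0.007695
  M+2: 0.066564×0.4488 + 0.382872×0.1156 = 0.074134
  M+4: 0.066564×0.4356 + 0.382872×0.4488 + 0.550564×0.1156 = 0.264473
  M+6: 0.382872×0.4356 + 0.550564×0.4488 = 0.413872
  M+8: 0.550564×0.4356 = 0.239826
Scale to base peak (0.413872) = 100: 1.86 : 17.91 : 63.90 : 100.00 : 57.95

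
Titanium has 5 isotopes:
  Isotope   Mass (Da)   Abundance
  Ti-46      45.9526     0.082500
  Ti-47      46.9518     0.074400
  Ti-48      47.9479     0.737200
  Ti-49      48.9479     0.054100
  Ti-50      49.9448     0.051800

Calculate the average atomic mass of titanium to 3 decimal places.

Ar = Σ fᵢ·mᵢ = 0.082500 × 45.9526 + 0.074400 × 46.9518 + 0.737200 × 47.9479 + 0.054100 × 48.9479 + 0.051800 × 49.9448
= 3.79109 + 3.49321 + 35.34719 + 2.64808 + 2.58714 = 47.86671 Da

47.867 Da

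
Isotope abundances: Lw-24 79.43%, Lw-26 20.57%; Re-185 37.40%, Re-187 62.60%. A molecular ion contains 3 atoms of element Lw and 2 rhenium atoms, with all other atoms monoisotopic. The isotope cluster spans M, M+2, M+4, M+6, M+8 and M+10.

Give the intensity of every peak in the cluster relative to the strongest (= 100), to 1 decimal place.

17.8 : 73.6 : 100.0 : 51.2 : 11.1 : 0.9

Element Lw pattern (n=3): 0.50113379 : 0.3893361 : 0.10082643 : 0.00870368
Rhenium pattern (n=2): 0.139876 : 0.468248 : 0.391876
Convolve the two distributions (both contribute in 2-u steps):
  M: 0.50113379×0.139876 = 0.070097
  M+2: 0.50113379×0.468248 + 0.3893361×0.139876 = 0.289114
  M+4: 0.50113379×0.391876 + 0.3893361×0.468248 + 0.10082643×0.139876 = 0.392791
  M+6: 0.3893361×0.391876 + 0.10082643×0.468248 + 0.00870368×0.139876 = 0.201001
  M+8: 0.10082643×0.391876 + 0.00870368×0.468248 = 0.043587
  M+10: 0.00870368×0.391876 = 0.003411
Scale to base peak (0.392791) = 100: 17.8 : 73.6 : 100.0 : 51.2 : 11.1 : 0.9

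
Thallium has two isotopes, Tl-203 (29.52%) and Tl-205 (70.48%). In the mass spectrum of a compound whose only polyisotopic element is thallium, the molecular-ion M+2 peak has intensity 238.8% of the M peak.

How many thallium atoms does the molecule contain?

The M+2/M ratio from n Tl atoms is n · q/p = n · 0.7048/0.2952.
n = 2.388 × 0.2952/0.7048 = 1.00 ≈ 1

1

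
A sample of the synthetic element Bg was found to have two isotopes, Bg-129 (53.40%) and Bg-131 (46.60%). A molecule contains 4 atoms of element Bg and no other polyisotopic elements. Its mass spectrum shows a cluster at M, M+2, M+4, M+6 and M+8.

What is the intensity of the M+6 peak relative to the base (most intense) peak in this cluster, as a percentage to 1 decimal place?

Term probabilities: M 0.0813, M+2 0.2838, M+4 0.3715, M+6 0.2162, M+8 0.0472. Base peak = M+4.
P(M+4) = C(4,2) × 0.5340^2 × 0.4660^2 = 6 × 0.285156 × 0.217156 = 0.371540 (base)
P(M+6) = C(4,3) × 0.5340^1 × 0.4660^3 = 4 × 0.5340 × 0.1011947 = 0.216152
Relative intensity = 0.216152 / 0.371540 × 100 = 58.2

58.2%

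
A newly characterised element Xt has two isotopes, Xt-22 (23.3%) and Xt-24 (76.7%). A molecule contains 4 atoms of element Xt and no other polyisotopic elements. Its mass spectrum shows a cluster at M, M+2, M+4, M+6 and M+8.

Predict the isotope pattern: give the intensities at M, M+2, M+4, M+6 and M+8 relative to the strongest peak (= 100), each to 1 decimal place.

0.7 : 9.2 : 45.6 : 100.0 : 82.3

Each Xt atom is independently Xt-22 (p = 0.233) or Xt-24 (q = 0.767); the cluster is the binomial expansion (p + q)^4.
P(M) = 0.233^4 = 0.002947
P(M+2) = 4 × 0.233^3 × 0.767^1 = 0.038808
P(M+4) = 6 × 0.233^2 × 0.767^2 = 0.191626
P(M+6) = 4 × 0.233^1 × 0.767^3 = 0.420535
P(M+8) = 0.767^4 = 0.346084
The M+6 peak is largest (0.420535); scaling to 100 gives 0.7 : 9.2 : 45.6 : 100.0 : 82.3.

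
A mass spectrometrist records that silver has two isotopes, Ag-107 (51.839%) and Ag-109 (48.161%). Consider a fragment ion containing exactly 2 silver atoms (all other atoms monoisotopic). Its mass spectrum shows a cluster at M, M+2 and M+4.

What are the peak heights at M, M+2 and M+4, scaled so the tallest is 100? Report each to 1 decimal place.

53.8 : 100.0 : 46.5

Each Ag atom is independently Ag-107 (p = 0.51839) or Ag-109 (q = 0.48161); the cluster is the binomial expansion (p + q)^2.
P(M) = 0.51839^2 = 0.268728
P(M+2) = 2 × 0.51839^1 × 0.48161^1 = 0.499324
P(M+4) = 0.48161^2 = 0.231948
The M+2 peak is largest (0.499324); scaling to 100 gives 53.8 : 100.0 : 46.5.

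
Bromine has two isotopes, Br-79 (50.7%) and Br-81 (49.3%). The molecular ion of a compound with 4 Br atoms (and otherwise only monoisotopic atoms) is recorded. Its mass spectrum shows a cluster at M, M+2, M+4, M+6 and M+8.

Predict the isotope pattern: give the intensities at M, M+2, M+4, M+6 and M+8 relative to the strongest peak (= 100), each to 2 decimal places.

17.63 : 68.56 : 100.00 : 64.83 : 15.76

Expanding (0.507 + 0.493)^4:
P(M) = 0.507^4 = 0.066074
P(M+2) = 4 × 0.507^3 × 0.493^1 = 0.256999
P(M+4) = 6 × 0.507^2 × 0.493^2 = 0.374853
P(M+6) = 4 × 0.507^1 × 0.493^3 = 0.243001
P(M+8) = 0.493^4 = 0.059073
The M+4 peak is largest (0.374853); scaling to 100 gives 17.63 : 68.56 : 100.00 : 64.83 : 15.76.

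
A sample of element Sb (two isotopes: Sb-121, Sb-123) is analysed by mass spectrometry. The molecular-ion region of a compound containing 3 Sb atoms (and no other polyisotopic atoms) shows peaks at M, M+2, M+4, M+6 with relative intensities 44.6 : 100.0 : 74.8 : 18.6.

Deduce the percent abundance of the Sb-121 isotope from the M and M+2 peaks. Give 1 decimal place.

57.2%

If p is the fraction of Sb that is Sb-121, then I(M+2)/I(M) = [C(3,1)·p^2·(1−p)] / p^3 = 3·(1−p)/p = 100.0/44.6 = 2.2422
(1−p)/p = 2.2422/3 = 0.7474  ⇒  p = 1/(1 + 0.7474) = 0.5723
Sb-121: 57.2%, Sb-123: 42.8%.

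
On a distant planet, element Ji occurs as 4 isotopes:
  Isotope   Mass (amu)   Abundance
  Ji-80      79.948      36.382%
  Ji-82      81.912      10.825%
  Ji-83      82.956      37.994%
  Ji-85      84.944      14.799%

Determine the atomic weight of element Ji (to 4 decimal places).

82.0428 amu

The abundance-weighted mean is 0.36382 × 79.948 + 0.10825 × 81.912 + 0.37994 × 82.956 + 0.14799 × 84.944
= 29.08668 + 8.86697 + 31.51830 + 12.57086 = 82.04281 amu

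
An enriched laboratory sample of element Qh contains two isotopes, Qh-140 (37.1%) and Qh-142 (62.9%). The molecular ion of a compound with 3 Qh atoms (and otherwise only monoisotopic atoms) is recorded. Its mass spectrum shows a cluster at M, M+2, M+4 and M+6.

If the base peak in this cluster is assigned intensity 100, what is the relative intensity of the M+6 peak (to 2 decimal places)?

56.51

(0.371 + 0.629)^3 gives M 0.0511, M+2 0.2597, M+4 0.4403, M+6 0.2489; the largest is M+4.
P(M+4) = C(3,2) × 0.371^1 × 0.629^2 = 3 × 0.3710 × 0.395641 = 0.440348 (base)
P(M+6) = C(3,3) × 0.371^0 × 0.629^3 = 1 × 1.0000 × 0.24885819 = 0.248858
Relative intensity = 0.248858 / 0.440348 × 100 = 56.51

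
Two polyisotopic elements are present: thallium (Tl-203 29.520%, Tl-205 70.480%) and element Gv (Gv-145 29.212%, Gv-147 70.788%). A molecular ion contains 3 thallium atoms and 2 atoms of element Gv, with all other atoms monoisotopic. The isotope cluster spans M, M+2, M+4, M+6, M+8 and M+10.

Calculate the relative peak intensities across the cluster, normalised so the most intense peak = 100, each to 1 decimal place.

0.6 : 7.2 : 34.7 : 83.3 : 100.0 : 48.0

Thallium pattern (n=3): 0.02572463 : 0.18425524 : 0.43991564 : 0.35010449
Element Gv pattern (n=2): 0.08533409 : 0.41357181 : 0.50109409
Convolve the two distributions (both contribute in 2-u steps):
  M: 0.02572463×0.08533409 = 0.002195
  M+2: 0.02572463×0.41357181 + 0.18425524×0.08533409 = 0.026362
  M+4: 0.02572463×0.50109409 + 0.18425524×0.41357181 + 0.43991564×0.08533409 = 0.126633
  M+6: 0.18425524×0.50109409 + 0.43991564×0.41357181 + 0.35010449×0.08533409 = 0.304142
  M+8: 0.43991564×0.50109409 + 0.35010449×0.41357181 = 0.365232
  M+10: 0.35010449×0.50109409 = 0.175435
Scale to base peak (0.365232) = 100: 0.6 : 7.2 : 34.7 : 83.3 : 100.0 : 48.0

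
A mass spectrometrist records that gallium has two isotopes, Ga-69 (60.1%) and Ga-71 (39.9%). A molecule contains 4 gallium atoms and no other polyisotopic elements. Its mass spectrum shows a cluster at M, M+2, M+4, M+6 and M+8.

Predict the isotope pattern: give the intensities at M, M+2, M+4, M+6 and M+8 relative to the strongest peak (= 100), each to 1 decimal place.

Each Ga atom is independently Ga-69 (p = 0.601) or Ga-71 (q = 0.399); the cluster is the binomial expansion (p + q)^4.
P(M) = 0.601^4 = 0.130466
P(M+2) = 4 × 0.601^3 × 0.399^1 = 0.346463
P(M+4) = 6 × 0.601^2 × 0.399^2 = 0.345021
P(M+6) = 4 × 0.601^1 × 0.399^3 = 0.152705
P(M+8) = 0.399^4 = 0.025345
The M+2 peak is largest (0.346463); scaling to 100 gives 37.7 : 100.0 : 99.6 : 44.1 : 7.3.

37.7 : 100.0 : 99.6 : 44.1 : 7.3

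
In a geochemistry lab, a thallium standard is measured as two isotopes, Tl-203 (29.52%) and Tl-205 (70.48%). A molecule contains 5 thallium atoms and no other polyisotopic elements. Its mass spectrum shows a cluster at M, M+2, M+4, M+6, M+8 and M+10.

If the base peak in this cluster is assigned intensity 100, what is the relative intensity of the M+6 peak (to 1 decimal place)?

83.8

(0.2952 + 0.7048)^5 gives M 0.0022, M+2 0.0268, M+4 0.1278, M+6 0.3051, M+8 0.3642, M+10 0.1739; the largest is M+8.
P(M+8) = C(5,4) × 0.2952^1 × 0.7048^4 = 5 × 0.2952 × 0.24675365 = 0.364208 (base)
P(M+6) = C(5,3) × 0.2952^2 × 0.7048^3 = 10 × 0.08714304 × 0.35010449 = 0.305092
Relative intensity = 0.305092 / 0.364208 × 100 = 83.8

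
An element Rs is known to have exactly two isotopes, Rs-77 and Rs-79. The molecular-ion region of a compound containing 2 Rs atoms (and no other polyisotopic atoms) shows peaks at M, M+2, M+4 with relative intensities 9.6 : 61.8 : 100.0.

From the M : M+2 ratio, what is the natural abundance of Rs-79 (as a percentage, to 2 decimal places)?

Let p = fractional abundance of Rs-77. I(M+2)/I(M) = [C(2,1)·p^1·(1−p)] / p^2 = 2·(1−p)/p = 61.8/9.6 = 6.4375
(1−p)/p = 6.4375/2 = 3.2188  ⇒  p = 1/(1 + 3.2188) = 0.2370
Rs-77: 23.70%, Rs-79: 76.30%.

76.30%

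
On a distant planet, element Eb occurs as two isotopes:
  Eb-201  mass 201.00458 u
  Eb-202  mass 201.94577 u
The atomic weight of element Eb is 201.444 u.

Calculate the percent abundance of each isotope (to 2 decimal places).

With x = fraction of Eb-201 (so Eb-202 is 1 − x):
201.00458·x + 201.94577·(1 − x) = 201.444
(201.00458 − 201.94577)·x = 201.444 − 201.94577
x = -0.50177 / -0.94119 = 0.53312 → 53.31% Eb-201, 46.69% Eb-202.

Eb-201: 53.31%, Eb-202: 46.69%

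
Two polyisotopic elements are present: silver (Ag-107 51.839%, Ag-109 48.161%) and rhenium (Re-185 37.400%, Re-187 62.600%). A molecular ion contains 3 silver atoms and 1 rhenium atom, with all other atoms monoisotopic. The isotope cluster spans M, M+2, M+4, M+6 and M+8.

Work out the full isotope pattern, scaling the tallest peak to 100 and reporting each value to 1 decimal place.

13.8 : 61.5 : 100.0 : 70.8 : 18.5

Silver pattern (n=3): 0.13930601 : 0.38826655 : 0.36071887 : 0.11170857
Rhenium pattern (n=1): 0.3740 : 0.6260
Convolve the two distributions (both contribute in 2-u steps):
  M: 0.13930601×0.3740 = 0.052100
  M+2: 0.13930601×0.6260 + 0.38826655×0.3740 = 0.232417
  M+4: 0.38826655×0.6260 + 0.36071887×0.3740 = 0.377964
  M+6: 0.36071887×0.6260 + 0.11170857×0.3740 = 0.267589
  M+8: 0.11170857×0.6260 = 0.069930
Scale to base peak (0.377964) = 100: 13.8 : 61.5 : 100.0 : 70.8 : 18.5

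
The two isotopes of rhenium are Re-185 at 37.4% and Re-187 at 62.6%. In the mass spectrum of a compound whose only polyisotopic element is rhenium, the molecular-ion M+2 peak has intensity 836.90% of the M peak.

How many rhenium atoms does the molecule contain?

5

For n independent Re atoms, I(M+2)/I(M) = n · (abundance Re-187) / (abundance Re-185) = n · 0.626/0.374.
n = 8.3690 × 0.374/0.626 = 5.00 ≈ 5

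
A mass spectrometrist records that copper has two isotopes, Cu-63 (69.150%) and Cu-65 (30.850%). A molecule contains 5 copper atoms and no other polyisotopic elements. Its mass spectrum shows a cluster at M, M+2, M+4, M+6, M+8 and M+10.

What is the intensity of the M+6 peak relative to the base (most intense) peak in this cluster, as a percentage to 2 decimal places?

(0.69150 + 0.30850)^5 gives M 0.1581, M+2 0.3527, M+4 0.3147, M+6 0.1404, M+8 0.0313, M+10 0.0028; the largest is M+2.
P(M+2) = C(5,1) × 0.69150^4 × 0.30850^1 = 5 × 0.2286487 × 0.3085 = 0.352691 (base)
P(M+6) = C(5,3) × 0.69150^2 × 0.30850^3 = 10 × 0.47817225 × 0.02936064 = 0.140394
Relative intensity = 0.140394 / 0.352691 × 100 = 39.81

39.81%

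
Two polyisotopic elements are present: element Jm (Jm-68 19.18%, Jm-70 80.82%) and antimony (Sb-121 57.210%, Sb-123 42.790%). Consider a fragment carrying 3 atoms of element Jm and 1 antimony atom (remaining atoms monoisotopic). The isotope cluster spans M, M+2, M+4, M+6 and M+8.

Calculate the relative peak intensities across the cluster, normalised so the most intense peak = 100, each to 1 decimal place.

0.9 : 11.7 : 54.7 : 100.0 : 48.8

Element Jm pattern (n=3): 0.00705579 : 0.08919434 : 0.37584394 : 0.52790593
Antimony pattern (n=1): 0.5721 : 0.4279
Convolve the two distributions (both contribute in 2-u steps):
  M: 0.00705579×0.5721 = 0.004037
  M+2: 0.00705579×0.4279 + 0.08919434×0.5721 = 0.054047
  M+4: 0.08919434×0.4279 + 0.37584394×0.5721 = 0.253187
  M+6: 0.37584394×0.4279 + 0.52790593×0.5721 = 0.462839
  M+8: 0.52790593×0.4279 = 0.225891
Scale to base peak (0.462839) = 100: 0.9 : 11.7 : 54.7 : 100.0 : 48.8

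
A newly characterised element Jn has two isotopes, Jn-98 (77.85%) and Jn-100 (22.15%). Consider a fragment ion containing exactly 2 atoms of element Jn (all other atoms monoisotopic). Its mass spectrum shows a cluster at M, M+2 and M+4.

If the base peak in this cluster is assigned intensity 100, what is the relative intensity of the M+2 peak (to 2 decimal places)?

Binomial terms of (0.7785 + 0.2215)^2: M 0.6061, M+2 0.3449, M+4 0.0491 → M is the base peak.
P(M) = C(2,0) × 0.7785^2 × 0.2215^0 = 1 × 0.60606225 × 1.0000 = 0.606062 (base)
P(M+2) = C(2,1) × 0.7785^1 × 0.2215^1 = 2 × 0.7785 × 0.2215 = 0.344876
Relative intensity = 0.344876 / 0.606062 × 100 = 56.90

56.90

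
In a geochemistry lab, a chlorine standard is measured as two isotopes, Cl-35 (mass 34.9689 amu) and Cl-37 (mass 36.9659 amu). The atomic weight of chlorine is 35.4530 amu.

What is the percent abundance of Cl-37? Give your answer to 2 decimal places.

With x = fraction of Cl-35 (so Cl-37 is 1 − x):
34.9689·x + 36.9659·(1 − x) = 35.4530
(34.9689 − 36.9659)·x = 35.4530 − 36.9659
x = -1.5129 / -1.9970 = 0.75759 → 75.76% Cl-35, 24.24% Cl-37.

24.24%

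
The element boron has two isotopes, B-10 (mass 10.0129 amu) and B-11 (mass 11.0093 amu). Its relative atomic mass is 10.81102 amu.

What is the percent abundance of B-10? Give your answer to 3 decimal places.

With x = fraction of B-10 (so B-11 is 1 − x):
10.0129·x + 11.0093·(1 − x) = 10.81102
(10.0129 − 11.0093)·x = 10.81102 − 11.0093
x = -0.19828 / -0.9964 = 0.19900 → 19.900% B-10, 80.100% B-11.

19.900%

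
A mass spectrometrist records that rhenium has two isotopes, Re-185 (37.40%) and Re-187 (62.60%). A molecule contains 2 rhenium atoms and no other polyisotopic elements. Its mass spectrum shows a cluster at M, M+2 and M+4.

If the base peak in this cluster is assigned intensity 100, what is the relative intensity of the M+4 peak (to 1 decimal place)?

(0.3740 + 0.6260)^2 gives M 0.1399, M+2 0.4682, M+4 0.3919; the largest is M+2.
P(M+2) = C(2,1) × 0.3740^1 × 0.6260^1 = 2 × 0.3740 × 0.6260 = 0.468248 (base)
P(M+4) = C(2,2) × 0.3740^0 × 0.6260^2 = 1 × 1.0000 × 0.391876 = 0.391876
Relative intensity = 0.391876 / 0.468248 × 100 = 83.7

83.7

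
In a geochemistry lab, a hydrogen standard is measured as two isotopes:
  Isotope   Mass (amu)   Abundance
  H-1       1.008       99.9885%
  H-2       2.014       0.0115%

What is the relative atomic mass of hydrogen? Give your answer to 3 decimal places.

1.008 amu

The abundance-weighted mean is 0.999885 × 1.008 + 0.000115 × 2.014
= 1.0079 + 0.0002 = 1.0081 amu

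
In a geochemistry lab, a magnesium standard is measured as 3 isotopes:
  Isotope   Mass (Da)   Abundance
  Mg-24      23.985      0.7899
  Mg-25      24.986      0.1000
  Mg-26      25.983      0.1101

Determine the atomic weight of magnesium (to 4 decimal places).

24.3051 Da

Ar = Σ fᵢ·mᵢ = 0.7899 × 23.985 + 0.1000 × 24.986 + 0.1101 × 25.983
= 18.94575 + 2.49860 + 2.86073 = 24.30508 Da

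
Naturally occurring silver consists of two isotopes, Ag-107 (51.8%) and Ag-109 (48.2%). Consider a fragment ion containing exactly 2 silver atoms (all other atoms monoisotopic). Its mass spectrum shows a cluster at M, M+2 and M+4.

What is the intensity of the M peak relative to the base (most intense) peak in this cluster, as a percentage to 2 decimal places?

53.73%

Binomial terms of (0.518 + 0.482)^2: M 0.2683, M+2 0.4994, M+4 0.2323 → M+2 is the base peak.
P(M+2) = C(2,1) × 0.518^1 × 0.482^1 = 2 × 0.5180 × 0.4820 = 0.499352 (base)
P(M) = C(2,0) × 0.518^2 × 0.482^0 = 1 × 0.268324 × 1.0000 = 0.268324
Relative intensity = 0.268324 / 0.499352 × 100 = 53.73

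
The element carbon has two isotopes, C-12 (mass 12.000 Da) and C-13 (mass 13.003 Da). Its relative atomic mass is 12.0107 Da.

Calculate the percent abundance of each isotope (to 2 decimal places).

C-12: 98.93%, C-13: 1.07%

Writing the weighted mean with unknown fraction x of C-12:
12.000·x + 13.003·(1 − x) = 12.0107
(12.000 − 13.003)·x = 12.0107 − 13.003
x = -0.9923 / -1.003 = 0.98933 → 98.93% C-12, 1.07% C-13.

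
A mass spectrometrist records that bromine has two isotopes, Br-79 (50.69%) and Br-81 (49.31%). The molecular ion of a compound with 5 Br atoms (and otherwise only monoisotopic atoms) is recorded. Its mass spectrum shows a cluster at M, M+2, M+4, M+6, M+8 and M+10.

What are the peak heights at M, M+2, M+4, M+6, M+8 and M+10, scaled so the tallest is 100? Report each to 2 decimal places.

10.57 : 51.40 : 100.00 : 97.28 : 47.31 : 9.21

Expanding (0.5069 + 0.4931)^5:
P(M) = 0.5069^5 = 0.033467
P(M+2) = 5 × 0.5069^4 × 0.4931^1 = 0.162777
P(M+4) = 10 × 0.5069^3 × 0.4931^2 = 0.316692
P(M+6) = 10 × 0.5069^2 × 0.4931^3 = 0.308070
P(M+8) = 5 × 0.5069^1 × 0.4931^4 = 0.149842
P(M+10) = 0.4931^5 = 0.029152
The M+4 peak is largest (0.316692); scaling to 100 gives 10.57 : 51.40 : 100.00 : 97.28 : 47.31 : 9.21.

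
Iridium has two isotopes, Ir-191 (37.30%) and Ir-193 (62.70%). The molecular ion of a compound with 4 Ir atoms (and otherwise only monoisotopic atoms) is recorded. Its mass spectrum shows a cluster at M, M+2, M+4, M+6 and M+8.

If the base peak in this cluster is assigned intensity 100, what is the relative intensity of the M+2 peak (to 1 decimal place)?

Binomial terms of (0.3730 + 0.6270)^4: M 0.0194, M+2 0.1302, M+4 0.3282, M+6 0.3678, M+8 0.1546 → M+6 is the base peak.
P(M+6) = C(4,3) × 0.3730^1 × 0.6270^3 = 4 × 0.3730 × 0.24649188 = 0.367766 (base)
P(M+2) = C(4,1) × 0.3730^3 × 0.6270^1 = 4 × 0.05189512 × 0.6270 = 0.130153
Relative intensity = 0.130153 / 0.367766 × 100 = 35.4

35.4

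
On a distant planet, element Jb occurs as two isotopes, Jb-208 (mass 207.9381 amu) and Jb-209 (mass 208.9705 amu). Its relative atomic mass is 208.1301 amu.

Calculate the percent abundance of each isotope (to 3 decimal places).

Jb-208: 81.403%, Jb-209: 18.597%

Let x be the fractional abundance of Jb-208; then Jb-209 has abundance 1 − x.
207.9381·x + 208.9705·(1 − x) = 208.1301
(207.9381 − 208.9705)·x = 208.1301 − 208.9705
x = -0.8404 / -1.0324 = 0.81403 → 81.403% Jb-208, 18.597% Jb-209.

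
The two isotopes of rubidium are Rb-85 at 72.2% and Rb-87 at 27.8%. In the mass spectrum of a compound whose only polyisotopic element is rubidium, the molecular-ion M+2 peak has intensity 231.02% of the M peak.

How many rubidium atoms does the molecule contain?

The M+2/M ratio from n Rb atoms is n · q/p = n · 0.278/0.722.
n = 2.3102 × 0.722/0.278 = 6.00 ≈ 6

6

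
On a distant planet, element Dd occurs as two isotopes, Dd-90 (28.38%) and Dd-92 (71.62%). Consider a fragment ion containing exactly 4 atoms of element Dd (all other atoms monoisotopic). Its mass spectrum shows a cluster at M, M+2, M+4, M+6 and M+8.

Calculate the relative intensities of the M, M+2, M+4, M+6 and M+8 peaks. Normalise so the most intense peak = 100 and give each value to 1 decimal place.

1.6 : 15.7 : 59.4 : 100.0 : 63.1

Expanding (0.2838 + 0.7162)^4:
P(M) = 0.2838^4 = 0.006487
P(M+2) = 4 × 0.2838^3 × 0.7162^1 = 0.065483
P(M+4) = 6 × 0.2838^2 × 0.7162^2 = 0.247882
P(M+6) = 4 × 0.2838^1 × 0.7162^3 = 0.417038
P(M+8) = 0.7162^4 = 0.263110
The M+6 peak is largest (0.417038); scaling to 100 gives 1.6 : 15.7 : 59.4 : 100.0 : 63.1.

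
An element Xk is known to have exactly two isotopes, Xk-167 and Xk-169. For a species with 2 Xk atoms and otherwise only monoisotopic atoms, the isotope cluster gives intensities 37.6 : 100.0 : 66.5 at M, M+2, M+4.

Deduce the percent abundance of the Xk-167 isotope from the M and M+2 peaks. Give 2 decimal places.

42.92%

If p is the fraction of Xk that is Xk-167, then I(M+2)/I(M) = [C(2,1)·p^1·(1−p)] / p^2 = 2·(1−p)/p = 100.0/37.6 = 2.6596
(1−p)/p = 2.6596/2 = 1.3298  ⇒  p = 1/(1 + 1.3298) = 0.4292
Xk-167: 42.92%, Xk-169: 57.08%.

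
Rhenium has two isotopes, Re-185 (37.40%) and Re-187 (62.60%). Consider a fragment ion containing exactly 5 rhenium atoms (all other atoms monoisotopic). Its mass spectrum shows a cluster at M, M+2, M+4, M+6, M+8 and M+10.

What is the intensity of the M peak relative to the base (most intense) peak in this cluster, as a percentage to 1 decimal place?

Binomial terms of (0.3740 + 0.6260)^5: M 0.0073, M+2 0.0612, M+4 0.2050, M+6 0.3431, M+8 0.2872, M+10 0.0961 → M+6 is the base peak.
P(M+6) = C(5,3) × 0.3740^2 × 0.6260^3 = 10 × 0.139876 × 0.24531438 = 0.343136 (base)
P(M) = C(5,0) × 0.3740^5 × 0.6260^0 = 1 × 0.00731742 × 1.0000 = 0.007317
Relative intensity = 0.007317 / 0.343136 × 100 = 2.1

2.1%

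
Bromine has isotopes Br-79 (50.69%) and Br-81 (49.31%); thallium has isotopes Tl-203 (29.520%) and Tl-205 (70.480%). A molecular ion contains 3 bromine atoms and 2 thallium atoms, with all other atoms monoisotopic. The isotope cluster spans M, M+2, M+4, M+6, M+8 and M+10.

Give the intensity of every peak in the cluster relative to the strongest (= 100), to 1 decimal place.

Bromine pattern (n=3): 0.13024674 : 0.3801026 : 0.36975457 : 0.11989609
Thallium pattern (n=2): 0.08714304 : 0.41611392 : 0.49674304
Convolve the two distributions (both contribute in 2-u steps):
  M: 0.13024674×0.08714304 = 0.011350
  M+2: 0.13024674×0.41611392 + 0.3801026×0.08714304 = 0.087321
  M+4: 0.13024674×0.49674304 + 0.3801026×0.41611392 + 0.36975457×0.08714304 = 0.255087
  M+6: 0.3801026×0.49674304 + 0.36975457×0.41611392 + 0.11989609×0.08714304 = 0.353121
  M+8: 0.36975457×0.49674304 + 0.11989609×0.41611392 = 0.233563
  M+10: 0.11989609×0.49674304 = 0.059558
Scale to base peak (0.353121) = 100: 3.2 : 24.7 : 72.2 : 100.0 : 66.1 : 16.9

3.2 : 24.7 : 72.2 : 100.0 : 66.1 : 16.9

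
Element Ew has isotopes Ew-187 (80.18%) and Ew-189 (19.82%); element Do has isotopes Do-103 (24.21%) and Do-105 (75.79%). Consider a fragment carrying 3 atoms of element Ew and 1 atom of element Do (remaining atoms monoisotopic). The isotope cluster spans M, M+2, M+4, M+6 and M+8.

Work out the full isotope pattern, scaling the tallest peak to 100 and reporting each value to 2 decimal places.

25.83 : 100.00 : 64.69 : 15.21 : 1.22

Element Ew pattern (n=3): 0.51546378 : 0.38225837 : 0.09449191 : 0.00778594
Element Do pattern (n=1): 0.2421 : 0.7579
Convolve the two distributions (both contribute in 2-u steps):
  M: 0.51546378×0.2421 = 0.124794
  M+2: 0.51546378×0.7579 + 0.38225837×0.2421 = 0.483215
  M+4: 0.38225837×0.7579 + 0.09449191×0.2421 = 0.312590
  M+6: 0.09449191×0.7579 + 0.00778594×0.2421 = 0.073500
  M+8: 0.00778594×0.7579 = 0.005901
Scale to base peak (0.483215) = 100: 25.83 : 100.00 : 64.69 : 15.21 : 1.22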